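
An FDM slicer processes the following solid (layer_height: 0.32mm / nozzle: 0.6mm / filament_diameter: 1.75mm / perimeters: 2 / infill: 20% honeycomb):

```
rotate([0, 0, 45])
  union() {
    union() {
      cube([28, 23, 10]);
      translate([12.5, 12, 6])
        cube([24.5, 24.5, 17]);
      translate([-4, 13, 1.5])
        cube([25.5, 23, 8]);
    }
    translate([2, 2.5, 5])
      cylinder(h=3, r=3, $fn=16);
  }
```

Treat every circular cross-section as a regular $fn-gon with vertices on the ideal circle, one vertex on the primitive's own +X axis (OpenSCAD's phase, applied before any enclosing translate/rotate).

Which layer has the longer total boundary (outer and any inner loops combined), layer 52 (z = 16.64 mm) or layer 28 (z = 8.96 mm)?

layer 28 (z = 8.96 mm)

Layer 52 (z = 16.64): the cube is not intersected at this z (z outside [0, 10]); the cube at (12.5, 12) is present — its section is the full 24.5×24.5 rectangle (perimeter 98.00 mm); the cube at (-4, 13) is absent (z outside [1.5, 9.5]); Merging all regions: only the 24.5×24.5 cube at (12.5, 12) is present, so the union is just that shape — boundary = 98.00 mm; the cylinder at (2, 2.5) is absent (z outside [5, 8]); Combining (union): only the result so far is present, so the union is just that shape — boundary = 98.00 mm; (whole slice rotated 45° about Z — lengths, areas and connectivity unchanged). So its perimeter = 98.00 mm. Layer 28 (z = 8.96): the cube (footprint 28×23) is included at this height (perimeter 102.00 mm); the cube at (12.5, 12) (footprint 24.5×24.5) is included at this height (perimeter 98.00 mm); the 25.5×23 cube at (-4, 13) contributes its full rectangle (perimeter 97.00 mm); Taking the union: the regions partially overlap (shared area 502.50 mm²), so the edge portions inside another operand are dropped and the merged outline is re-measured after clipping — boundary = 155.00 mm; the cylinder at (2, 2.5) is not intersected at this z (z outside [5, 8]); Merging all regions: only the result so far is present, so the union is just that shape — boundary = 155.00 mm; (rotated 45° about Z; rotation is an isometry so areas/perimeters/island counts are preserved). So its perimeter = 155.00 mm. Layer 28 is larger (155.00 vs 98.00 mm).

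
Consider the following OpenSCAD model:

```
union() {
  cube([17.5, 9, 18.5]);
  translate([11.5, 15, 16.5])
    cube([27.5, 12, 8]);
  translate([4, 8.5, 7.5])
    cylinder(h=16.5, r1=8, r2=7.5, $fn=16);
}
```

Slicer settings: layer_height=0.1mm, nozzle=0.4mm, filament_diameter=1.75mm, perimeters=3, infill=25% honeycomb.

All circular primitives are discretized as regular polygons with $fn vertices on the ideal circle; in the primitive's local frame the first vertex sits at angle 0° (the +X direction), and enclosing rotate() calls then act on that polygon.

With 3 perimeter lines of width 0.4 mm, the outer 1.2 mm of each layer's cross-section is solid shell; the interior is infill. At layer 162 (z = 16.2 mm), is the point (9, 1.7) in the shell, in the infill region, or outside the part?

At z = 16.2 mm: the cube (footprint 17.5×9) is included at this height; the cube at (11.5, 15) does not reach this height (z outside [16.5, 24.5]); the cone at (4, 8.5): at t=0.527 of its height the radius interpolates to r₁+(r₂−r₁)t = 7.736, giving a regular 16-gon of that circumradius; Taking the union: the regions partially overlap (shared area 80.75 mm²), so overlapping operands fuse into one piece — 1 connected region. Overall, the cross-section is a single solid region. The nearest boundary edge runs (17.50, 0.00)→(0.00, 0.00); distance from the point to it = 1.70 mm. The point is inside the cross-section and 1.70 mm from the nearest boundary — more than the 1.2 mm shell width (3 × 0.4), so it's in the infill interior.

infill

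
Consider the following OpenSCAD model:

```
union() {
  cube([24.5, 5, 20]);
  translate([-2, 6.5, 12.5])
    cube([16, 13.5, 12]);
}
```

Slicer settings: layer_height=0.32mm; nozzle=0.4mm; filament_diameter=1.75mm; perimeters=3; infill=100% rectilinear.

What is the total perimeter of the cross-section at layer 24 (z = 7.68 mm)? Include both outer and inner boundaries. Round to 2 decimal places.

59.00 mm

At z = 7.68 mm: the cube is present — its section is the full 24.5×5 rectangle (perimeter 59.00 mm); the cube at (-2, 6.5) is absent (z outside [12.5, 24.5]); Taking the union: only the 24.5×5 cube is present, so the union is just that shape — boundary = 59.00 mm. Overall, the cross-section is a single solid region. Total boundary length (outer) = 59.00 mm.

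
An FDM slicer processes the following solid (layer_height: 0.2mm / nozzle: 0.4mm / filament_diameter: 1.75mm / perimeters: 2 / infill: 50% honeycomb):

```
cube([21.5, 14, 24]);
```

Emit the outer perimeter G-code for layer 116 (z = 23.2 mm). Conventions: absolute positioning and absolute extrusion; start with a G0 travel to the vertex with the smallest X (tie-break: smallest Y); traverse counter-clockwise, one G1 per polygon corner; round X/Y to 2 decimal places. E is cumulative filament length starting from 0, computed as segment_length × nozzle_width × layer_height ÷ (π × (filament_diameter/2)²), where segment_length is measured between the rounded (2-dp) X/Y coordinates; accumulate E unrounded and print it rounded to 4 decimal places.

G0 X0.00 Y0.00 Z23.20
G1 X21.50 Y0.00 E0.7151
G1 X21.50 Y14.00 E1.1807
G1 X0.00 Y14.00 E1.8958
G1 X0.00 Y0.00 E2.3615

At z = 23.2 mm: the cube is present — its section is the full 21.5×14 rectangle. The outline is a single polygon with 4 vertices. Extrusion per mm of travel: 0.4 × 0.2 / (π × 0.875²) = 0.033260. Accumulating E over each segment gives final E = 2.3615.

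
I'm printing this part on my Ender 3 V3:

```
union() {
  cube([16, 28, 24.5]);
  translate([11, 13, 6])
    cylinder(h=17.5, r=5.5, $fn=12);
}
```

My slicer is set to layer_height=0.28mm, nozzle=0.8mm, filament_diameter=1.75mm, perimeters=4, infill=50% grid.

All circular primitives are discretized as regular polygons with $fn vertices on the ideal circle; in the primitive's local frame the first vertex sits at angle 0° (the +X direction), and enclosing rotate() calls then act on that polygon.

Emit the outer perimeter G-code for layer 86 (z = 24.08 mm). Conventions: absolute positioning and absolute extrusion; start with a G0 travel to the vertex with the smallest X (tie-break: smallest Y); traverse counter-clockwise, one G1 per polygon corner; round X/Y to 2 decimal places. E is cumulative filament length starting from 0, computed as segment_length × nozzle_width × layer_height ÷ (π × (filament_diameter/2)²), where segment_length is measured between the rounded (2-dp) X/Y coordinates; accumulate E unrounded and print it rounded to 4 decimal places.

At z = 24.08 mm: the 16×28 cube contributes its full rectangle; the cylinder at (11, 13) is not intersected at this z (z outside [6, 23.5]); Combining (union): only the 16×28 cube is present, so the union is just that shape — 1 connected region. The outline is a single polygon with 4 vertices. Extrusion per mm of travel: 0.8 × 0.28 / (π × 0.875²) = 0.093128. Accumulating E over each segment gives final E = 8.1953.

G0 X0.00 Y0.00 Z24.08
G1 X16.00 Y0.00 E1.4901
G1 X16.00 Y28.00 E4.0976
G1 X0.00 Y28.00 E5.5877
G1 X0.00 Y0.00 E8.1953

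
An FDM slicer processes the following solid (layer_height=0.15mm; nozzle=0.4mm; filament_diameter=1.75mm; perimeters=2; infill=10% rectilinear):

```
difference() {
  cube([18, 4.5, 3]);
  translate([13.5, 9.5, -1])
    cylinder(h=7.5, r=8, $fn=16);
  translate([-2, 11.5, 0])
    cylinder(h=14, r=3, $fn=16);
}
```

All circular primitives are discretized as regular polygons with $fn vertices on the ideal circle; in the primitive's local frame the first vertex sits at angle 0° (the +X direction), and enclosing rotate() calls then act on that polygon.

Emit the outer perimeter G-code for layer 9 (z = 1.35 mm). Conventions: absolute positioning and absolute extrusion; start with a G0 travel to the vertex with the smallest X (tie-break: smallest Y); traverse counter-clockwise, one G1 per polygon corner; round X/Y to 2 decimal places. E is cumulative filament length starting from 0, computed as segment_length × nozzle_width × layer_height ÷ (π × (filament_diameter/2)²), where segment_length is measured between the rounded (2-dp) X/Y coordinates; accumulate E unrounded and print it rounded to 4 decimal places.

G0 X0.00 Y0.00 Z1.35
G1 X18.00 Y0.00 E0.4490
G1 X18.00 Y3.07 E0.5256
G1 X16.56 Y2.11 E0.5688
G1 X13.50 Y1.50 E0.6466
G1 X10.44 Y2.11 E0.7244
G1 X7.84 Y3.84 E0.8023
G1 X7.40 Y4.50 E0.8221
G1 X0.00 Y4.50 E1.0067
G1 X0.00 Y0.00 E1.1190

At z = 1.35 mm: the 18×4.5 cube contributes its full rectangle; the r=8 cylinder at (13.5, 9.5) contributes a regular 16-gon of circumradius 8; the cylinder at (-2, 11.5): section is a regular 16-gon, circumradius r=3; After the difference (first − rest): starting from the 18×4.5 cube, the r=8 cylinder at (13.5, 9.5) partially overlaps it — only the 23.35 mm² overlap (of its 195.93 mm²) is removed, clipping the outline; the r=3 cylinder at (-2, 11.5) misses the remaining region (no effect) — 1 connected region. The outline is a single polygon with 9 vertices. Extrusion per mm of travel: 0.4 × 0.15 / (π × 0.875²) = 0.024945. Accumulating E over each segment gives final E = 1.1190.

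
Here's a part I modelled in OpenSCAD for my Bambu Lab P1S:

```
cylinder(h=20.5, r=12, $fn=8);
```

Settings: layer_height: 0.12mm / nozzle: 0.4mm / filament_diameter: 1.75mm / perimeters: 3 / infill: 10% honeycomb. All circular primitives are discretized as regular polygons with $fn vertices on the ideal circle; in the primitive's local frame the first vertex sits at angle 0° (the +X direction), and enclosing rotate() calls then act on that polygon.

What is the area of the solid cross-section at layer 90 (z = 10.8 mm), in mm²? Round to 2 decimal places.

407.29 mm²

At z = 10.8 mm: the r=12 cylinder gives a regular 8-gon of circumradius 12 (constant along its height) (area = (8/2)·12.000²·sin(360°/8) = 407.29 mm²). Overall, the cross-section is a single solid region. Net area = 407.29 mm².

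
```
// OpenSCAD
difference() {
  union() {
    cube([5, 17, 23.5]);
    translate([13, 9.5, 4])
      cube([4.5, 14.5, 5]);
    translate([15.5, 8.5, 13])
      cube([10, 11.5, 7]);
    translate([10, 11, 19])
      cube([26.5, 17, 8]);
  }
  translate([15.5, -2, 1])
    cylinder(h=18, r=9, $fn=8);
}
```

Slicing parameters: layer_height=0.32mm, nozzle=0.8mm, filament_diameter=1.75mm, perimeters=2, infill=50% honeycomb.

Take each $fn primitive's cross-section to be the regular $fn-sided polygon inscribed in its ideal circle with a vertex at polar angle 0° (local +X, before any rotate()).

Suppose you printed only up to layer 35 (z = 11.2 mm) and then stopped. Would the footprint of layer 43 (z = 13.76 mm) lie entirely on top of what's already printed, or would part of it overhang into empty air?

part overhangs

Compare the two slices. At z = 11.2: the cube is present — its section is the full 5×17 rectangle (area 85.00 mm²); the cube at (13, 9.5) is not intersected at this z (z outside [4, 9]); the cube at (15.5, 8.5) does not reach this height (z outside [13, 20]); the cube at (10, 11) is not intersected at this z (z outside [19, 27]); Merging all regions: only the 5×17 cube is present, so the union is just that shape — area = 85.00 mm²; the r=9 cylinder at (15.5, -2) gives a regular 8-gon of circumradius 9 (constant along its height) (area = (8/2)·9.000²·sin(360°/8) = 229.10 mm²); Subtracting the remaining from the first: starting from that combined region (85.00 mm²), the r=9 cylinder at (15.5, -2) misses the remaining region (no effect) — area = 85.00 mm². At z = 13.76: the cube (footprint 5×17) is included at this height (area 85.00 mm²); the cube at (13, 9.5) is not intersected at this z (z outside [4, 9]); the cube at (15.5, 8.5) is present — its section is the full 10×11.5 rectangle (area 115.00 mm²); the cube at (10, 11) does not reach this height (z outside [19, 27]); Combining (union): the 2 present regions are separate (no shared area or edge), so areas and boundary lengths simply add and each stays a separate island — area = 200.00 mm²; the r=9 cylinder at (15.5, -2) gives a regular 8-gon of circumradius 9 (constant along its height) (area = (8/2)·9.000²·sin(360°/8) = 229.10 mm²); Taking the first minus the rest: starting from the result so far (200.00 mm²), the r=9 cylinder at (15.5, -2) misses the remaining region (no effect) — area = 200.00 mm². Checking containment: at z = 13.76 the cross-section extends beyond the z = 11.2 cross-section by about 115.00 mm².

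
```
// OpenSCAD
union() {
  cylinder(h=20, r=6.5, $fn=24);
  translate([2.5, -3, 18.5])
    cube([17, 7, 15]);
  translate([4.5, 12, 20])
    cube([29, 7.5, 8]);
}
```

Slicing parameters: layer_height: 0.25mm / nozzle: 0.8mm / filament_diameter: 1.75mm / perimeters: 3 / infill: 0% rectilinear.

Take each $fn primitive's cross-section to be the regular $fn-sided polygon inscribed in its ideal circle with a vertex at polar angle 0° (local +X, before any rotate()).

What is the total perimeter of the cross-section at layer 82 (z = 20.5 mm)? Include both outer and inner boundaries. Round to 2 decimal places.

121.00 mm

At z = 20.5 mm: the cylinder does not reach this height (z outside [0, 20]); the cube at (2.5, -3) (footprint 17×7) is included at this height (perimeter 48.00 mm); the cube at (4.5, 12) is present — its section is the full 29×7.5 rectangle (perimeter 73.00 mm); Combining (union): the 2 present regions are separate (no shared area or edge), so areas and boundary lengths simply add and each stays a separate island — boundary = 121.00 mm. Overall, the cross-section has 2 separate islands. Total boundary length (outer) = 121.00 mm.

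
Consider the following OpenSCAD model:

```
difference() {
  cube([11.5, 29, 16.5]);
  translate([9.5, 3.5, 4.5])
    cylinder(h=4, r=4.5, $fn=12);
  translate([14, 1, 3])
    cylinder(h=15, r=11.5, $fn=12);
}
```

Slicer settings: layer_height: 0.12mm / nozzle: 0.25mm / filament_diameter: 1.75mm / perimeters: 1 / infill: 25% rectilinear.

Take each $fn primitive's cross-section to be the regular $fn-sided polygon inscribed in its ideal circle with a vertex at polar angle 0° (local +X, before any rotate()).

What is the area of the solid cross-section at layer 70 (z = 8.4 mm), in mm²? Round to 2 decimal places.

At z = 8.4 mm: the cube (footprint 11.5×29) is included at this height (area 333.50 mm²); the cylinder at (9.5, 3.5): section is a regular 12-gon, circumradius r=4.5 (area = (12/2)·4.500²·sin(360°/12) = 60.75 mm²); the r=11.5 cylinder at (14, 1) gives a regular 12-gon of circumradius 11.5 (constant along its height) (area = (12/2)·11.500²·sin(360°/12) = 396.75 mm²); Taking the first minus the rest: starting from the 11.5×29 cube (333.50 mm²), the r=4.5 cylinder at (9.5, 3.5) partially overlaps it — only the 44.19 mm² overlap (of its 60.75 mm²) is removed, clipping the outline; the r=11.5 cylinder at (14, 1) partially overlaps it — only the 35.95 mm² overlap (of its 396.75 mm²) is removed, clipping the outline — area = 253.36 mm². Overall, the cross-section is a single solid region. Net area = 253.36 mm².

253.36 mm²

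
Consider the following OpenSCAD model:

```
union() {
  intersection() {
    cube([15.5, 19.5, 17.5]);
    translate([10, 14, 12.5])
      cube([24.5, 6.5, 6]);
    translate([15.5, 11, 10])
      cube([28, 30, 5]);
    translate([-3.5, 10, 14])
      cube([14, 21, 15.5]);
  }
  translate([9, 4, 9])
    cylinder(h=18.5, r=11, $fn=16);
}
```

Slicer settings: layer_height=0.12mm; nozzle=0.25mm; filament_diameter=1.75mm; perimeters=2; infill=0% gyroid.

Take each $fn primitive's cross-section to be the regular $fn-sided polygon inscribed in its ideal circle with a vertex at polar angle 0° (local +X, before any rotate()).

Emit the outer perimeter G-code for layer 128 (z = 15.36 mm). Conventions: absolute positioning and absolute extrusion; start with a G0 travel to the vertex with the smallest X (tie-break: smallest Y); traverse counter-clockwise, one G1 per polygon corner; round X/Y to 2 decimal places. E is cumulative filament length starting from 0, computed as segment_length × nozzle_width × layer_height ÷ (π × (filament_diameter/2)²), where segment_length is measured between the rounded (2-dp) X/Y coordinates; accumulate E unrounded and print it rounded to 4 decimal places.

At z = 15.36 mm: the 15.5×19.5 cube contributes its full rectangle; the 24.5×6.5 cube at (10, 14) contributes its full rectangle; the cube at (15.5, 11) does not reach this height (z outside [10, 15]); the 14×21 cube at (-3.5, 10) contributes its full rectangle; After intersecting: at least one operand is absent at this height, so nothing remains; the cylinder at (9, 4): section is a regular 16-gon, circumradius r=11; Combining (union): only the r=11 cylinder at (9, 4) is present, so the union is just that shape — 1 connected region. The outline is a single polygon with 16 vertices. Extrusion per mm of travel: 0.25 × 0.12 / (π × 0.875²) = 0.012473. Accumulating E over each segment gives final E = 0.8565.

G0 X-2.00 Y4.00 Z15.36
G1 X-1.16 Y-0.21 E0.0535
G1 X1.22 Y-3.78 E0.1071
G1 X4.79 Y-6.16 E0.1606
G1 X9.00 Y-7.00 E0.2141
G1 X13.21 Y-6.16 E0.2677
G1 X16.78 Y-3.78 E0.3212
G1 X19.16 Y-0.21 E0.3747
G1 X20.00 Y4.00 E0.4282
G1 X19.16 Y8.21 E0.4818
G1 X16.78 Y11.78 E0.5353
G1 X13.21 Y14.16 E0.5888
G1 X9.00 Y15.00 E0.6424
G1 X4.79 Y14.16 E0.6959
G1 X1.22 Y11.78 E0.7494
G1 X-1.16 Y8.21 E0.8029
G1 X-2.00 Y4.00 E0.8565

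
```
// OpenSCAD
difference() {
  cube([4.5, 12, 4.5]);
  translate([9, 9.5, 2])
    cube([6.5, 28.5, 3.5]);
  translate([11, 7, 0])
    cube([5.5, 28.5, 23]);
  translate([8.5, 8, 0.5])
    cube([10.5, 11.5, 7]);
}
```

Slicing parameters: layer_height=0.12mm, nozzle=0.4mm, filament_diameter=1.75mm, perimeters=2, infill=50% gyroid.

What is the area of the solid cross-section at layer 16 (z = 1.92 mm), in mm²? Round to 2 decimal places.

At z = 1.92 mm: the cube (footprint 4.5×12) is included at this height (area 54.00 mm²); the cube at (9, 9.5) does not reach this height (z outside [2, 5.5]); the cube at (11, 7) is present — its section is the full 5.5×28.5 rectangle (area 156.75 mm²); the 10.5×11.5 cube at (8.5, 8) contributes its full rectangle (area 120.75 mm²); Subtracting the remaining from the first: starting from the 4.5×12 cube (54.00 mm²), the 5.5×28.5 cube at (11, 7) misses the remaining region (no effect); the 10.5×11.5 cube at (8.5, 8) misses the remaining region (no effect) — area = 54.00 mm². Overall, the cross-section is a single solid region. Net area = 54.00 mm².

54.00 mm²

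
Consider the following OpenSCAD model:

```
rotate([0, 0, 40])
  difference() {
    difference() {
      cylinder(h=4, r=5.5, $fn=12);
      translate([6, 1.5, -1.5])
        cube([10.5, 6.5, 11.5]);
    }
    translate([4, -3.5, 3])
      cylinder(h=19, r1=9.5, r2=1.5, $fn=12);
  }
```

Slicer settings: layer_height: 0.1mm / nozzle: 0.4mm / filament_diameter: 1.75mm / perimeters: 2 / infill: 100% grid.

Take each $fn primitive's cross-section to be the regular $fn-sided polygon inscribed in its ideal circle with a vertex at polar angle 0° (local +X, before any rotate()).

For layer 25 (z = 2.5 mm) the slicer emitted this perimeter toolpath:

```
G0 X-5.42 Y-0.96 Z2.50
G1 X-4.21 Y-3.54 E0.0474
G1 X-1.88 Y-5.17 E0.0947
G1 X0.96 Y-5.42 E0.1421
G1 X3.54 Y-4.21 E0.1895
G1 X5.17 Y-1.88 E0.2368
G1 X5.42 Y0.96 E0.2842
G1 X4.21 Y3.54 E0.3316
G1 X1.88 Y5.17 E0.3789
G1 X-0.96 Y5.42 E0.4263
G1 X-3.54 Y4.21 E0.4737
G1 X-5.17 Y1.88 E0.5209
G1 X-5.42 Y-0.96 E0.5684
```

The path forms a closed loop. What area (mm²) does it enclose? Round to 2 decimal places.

Apply the shoelace formula to the sequence of (X, Y) vertices; enclosed area = 90.82 mm².

90.82 mm²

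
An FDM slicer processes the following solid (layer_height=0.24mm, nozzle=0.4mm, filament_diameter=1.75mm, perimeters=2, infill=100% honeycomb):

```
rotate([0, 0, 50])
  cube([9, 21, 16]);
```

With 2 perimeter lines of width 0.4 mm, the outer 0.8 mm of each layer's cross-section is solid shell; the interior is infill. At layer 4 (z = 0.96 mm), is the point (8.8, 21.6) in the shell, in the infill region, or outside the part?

At z = 0.96 mm: the cube is present — its section is the full 9×21 rectangle; (whole slice rotated 50° about Z — lengths, areas and connectivity unchanged). Overall, the cross-section is a single solid region. Undo the 50° rotation: the query point maps to (22.203, 7.143) in the un-rotated model frame. The nearest boundary edge runs (9.00, 0.00)→(9.00, 21.00); distance from the point to it = 13.20 mm. The point is not inside any of the regions above, so it lies outside the cross-section (13.20 mm from the nearest boundary).

outside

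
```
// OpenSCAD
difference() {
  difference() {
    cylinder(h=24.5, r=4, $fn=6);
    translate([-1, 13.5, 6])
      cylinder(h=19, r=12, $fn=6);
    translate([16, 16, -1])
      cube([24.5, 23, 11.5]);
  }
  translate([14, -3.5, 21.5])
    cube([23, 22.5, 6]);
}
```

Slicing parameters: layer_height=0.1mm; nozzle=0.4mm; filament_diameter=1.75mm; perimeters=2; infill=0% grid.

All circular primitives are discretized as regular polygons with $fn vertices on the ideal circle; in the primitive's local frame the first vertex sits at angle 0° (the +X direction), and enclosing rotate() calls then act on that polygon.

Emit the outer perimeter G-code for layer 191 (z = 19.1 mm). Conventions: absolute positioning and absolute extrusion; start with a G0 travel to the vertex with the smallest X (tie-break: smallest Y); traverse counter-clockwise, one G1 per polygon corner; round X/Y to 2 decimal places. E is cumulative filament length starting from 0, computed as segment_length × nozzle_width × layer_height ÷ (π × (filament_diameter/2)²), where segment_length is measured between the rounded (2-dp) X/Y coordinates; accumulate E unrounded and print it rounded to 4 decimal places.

At z = 19.1 mm: the r=4 cylinder contributes a regular 6-gon of circumradius 4; the r=12 cylinder at (-1, 13.5) gives a regular 6-gon of circumradius 12 (constant along its height); the cube at (16, 16) is not intersected at this z (z outside [-1, 10.5]); Subtracting the remaining from the first: starting from the r=4 cylinder, the r=12 cylinder at (-1, 13.5) partially overlaps it — only the 1.50 mm² overlap (of its 374.12 mm²) is removed, clipping the outline — 1 connected region; the cube at (14, -3.5) does not reach this height (z outside [21.5, 27.5]); Taking the first minus the rest: none of the subtracted shapes is present at this height, so the result so far is unchanged — 1 connected region. The outline is a single polygon with 6 vertices. Extrusion per mm of travel: 0.4 × 0.1 / (π × 0.875²) = 0.016630. Accumulating E over each segment gives final E = 0.3923.

G0 X-4.00 Y0.00 Z19.10
G1 X-2.00 Y-3.46 E0.0665
G1 X2.00 Y-3.46 E0.1330
G1 X4.00 Y0.00 E0.1994
G1 X2.21 Y3.11 E0.2591
G1 X-2.21 Y3.11 E0.3326
G1 X-4.00 Y0.00 E0.3923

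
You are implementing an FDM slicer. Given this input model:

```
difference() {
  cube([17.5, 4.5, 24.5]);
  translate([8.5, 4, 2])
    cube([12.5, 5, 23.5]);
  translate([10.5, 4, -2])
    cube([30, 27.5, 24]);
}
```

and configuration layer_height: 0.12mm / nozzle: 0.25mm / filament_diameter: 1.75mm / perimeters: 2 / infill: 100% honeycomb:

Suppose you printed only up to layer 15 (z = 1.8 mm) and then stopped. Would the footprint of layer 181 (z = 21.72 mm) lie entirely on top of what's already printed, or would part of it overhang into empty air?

entirely on top

Compare the two slices. At z = 1.8: the cube is present — its section is the full 17.5×4.5 rectangle (area 78.75 mm²); the cube at (8.5, 4) does not reach this height (z outside [2, 25.5]); the 30×27.5 cube at (10.5, 4) contributes its full rectangle (area 825.00 mm²); Subtracting the remaining from the first: starting from the 17.5×4.5 cube (78.75 mm²), the 30×27.5 cube at (10.5, 4) partially overlaps it — only the 3.50 mm² overlap (of its 825.00 mm²) is removed, clipping the outline — area = 75.25 mm². At z = 21.72: the cube is present — its section is the full 17.5×4.5 rectangle (area 78.75 mm²); the 12.5×5 cube at (8.5, 4) contributes its full rectangle (area 62.50 mm²); the cube at (10.5, 4) is present — its section is the full 30×27.5 rectangle (area 825.00 mm²); After the difference (first − rest): starting from the 17.5×4.5 cube (78.75 mm²), the 12.5×5 cube at (8.5, 4) partially overlaps it — only the 4.50 mm² overlap (of its 62.50 mm²) is removed, clipping the outline; the 30×27.5 cube at (10.5, 4) misses the remaining region (no effect) — area = 74.25 mm². Checking containment: the cross-section at z = 21.72 is a subset of the cross-section at z = 1.8.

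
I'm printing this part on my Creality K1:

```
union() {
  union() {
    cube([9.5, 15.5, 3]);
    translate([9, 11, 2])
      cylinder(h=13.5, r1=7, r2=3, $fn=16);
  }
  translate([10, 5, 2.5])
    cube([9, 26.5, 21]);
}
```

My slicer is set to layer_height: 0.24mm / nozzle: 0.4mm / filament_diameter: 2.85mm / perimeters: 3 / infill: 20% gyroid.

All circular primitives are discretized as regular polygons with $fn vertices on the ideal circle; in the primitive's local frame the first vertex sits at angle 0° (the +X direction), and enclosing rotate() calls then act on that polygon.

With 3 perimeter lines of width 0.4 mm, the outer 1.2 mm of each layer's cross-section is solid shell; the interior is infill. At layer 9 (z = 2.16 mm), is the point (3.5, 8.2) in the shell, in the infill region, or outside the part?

infill

At z = 2.16 mm: the cube is present — its section is the full 9.5×15.5 rectangle; the cone at (9, 11): at t=0.012 of its height the radius interpolates to r₁+(r₂−r₁)t = 6.953, giving a regular 16-gon of that circumradius; Combining (union): the regions partially overlap (shared area 71.18 mm²), so overlapping operands fuse into one piece — 1 connected region; the cube at (10, 5) is absent (z outside [2.5, 23.5]); Taking the union: only that combined region is present, so the union is just that shape — 1 connected region. Overall, the cross-section is a single solid region. The nearest boundary edge runs (0.00, 0.00)→(0.00, 15.50); distance from the point to it = 3.50 mm. The point is inside the cross-section and 3.50 mm from the nearest boundary — more than the 1.2 mm shell width (3 × 0.4), so it's in the infill interior.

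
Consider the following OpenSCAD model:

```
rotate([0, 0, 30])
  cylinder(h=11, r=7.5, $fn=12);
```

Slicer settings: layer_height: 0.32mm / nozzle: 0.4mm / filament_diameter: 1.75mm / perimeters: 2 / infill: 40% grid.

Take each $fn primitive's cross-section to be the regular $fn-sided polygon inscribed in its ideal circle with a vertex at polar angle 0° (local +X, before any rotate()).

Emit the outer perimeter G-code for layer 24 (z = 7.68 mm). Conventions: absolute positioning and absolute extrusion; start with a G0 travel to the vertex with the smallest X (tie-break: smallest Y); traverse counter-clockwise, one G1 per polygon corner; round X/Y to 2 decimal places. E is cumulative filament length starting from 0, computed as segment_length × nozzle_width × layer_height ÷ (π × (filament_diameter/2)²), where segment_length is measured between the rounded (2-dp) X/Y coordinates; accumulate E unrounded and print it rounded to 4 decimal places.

At z = 7.68 mm: the r=7.5 cylinder contributes a regular 12-gon of circumradius 7.5; (whole slice rotated 30° about Z — lengths, areas and connectivity unchanged). The outline is a single polygon with 12 vertices. Extrusion per mm of travel: 0.4 × 0.32 / (π × 0.875²) = 0.053216. Accumulating E over each segment gives final E = 2.4801.

G0 X-7.50 Y0.00 Z7.68
G1 X-6.50 Y-3.75 E0.2065
G1 X-3.75 Y-6.50 E0.4135
G1 X0.00 Y-7.50 E0.6200
G1 X3.75 Y-6.50 E0.8266
G1 X6.50 Y-3.75 E1.0335
G1 X7.50 Y0.00 E1.2401
G1 X6.50 Y3.75 E1.4466
G1 X3.75 Y6.50 E1.6536
G1 X0.00 Y7.50 E1.8601
G1 X-3.75 Y6.50 E2.0666
G1 X-6.50 Y3.75 E2.2736
G1 X-7.50 Y0.00 E2.4801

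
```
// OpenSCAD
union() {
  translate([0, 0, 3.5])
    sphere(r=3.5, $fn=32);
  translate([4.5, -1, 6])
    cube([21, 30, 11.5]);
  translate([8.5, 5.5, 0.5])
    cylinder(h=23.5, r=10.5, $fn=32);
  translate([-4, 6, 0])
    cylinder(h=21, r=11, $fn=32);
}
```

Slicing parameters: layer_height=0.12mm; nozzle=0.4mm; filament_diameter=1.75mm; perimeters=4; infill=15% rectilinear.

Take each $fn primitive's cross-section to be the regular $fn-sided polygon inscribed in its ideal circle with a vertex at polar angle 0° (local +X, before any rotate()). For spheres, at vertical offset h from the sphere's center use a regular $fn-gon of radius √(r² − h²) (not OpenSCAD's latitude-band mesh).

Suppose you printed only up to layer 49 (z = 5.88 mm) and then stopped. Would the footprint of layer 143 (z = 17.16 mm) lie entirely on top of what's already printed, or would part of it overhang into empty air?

Compare the two slices. At z = 5.88: the r=3.5 sphere slices to a regular 32-gon of circumradius 2.566 (√(r²−h²) with h=2.38 from center) (area = (32/2)·2.566²·sin(360°/32) = 20.56 mm²); the cube at (4.5, -1) is absent (z outside [6, 17.5]); the r=10.5 cylinder at (8.5, 5.5) contributes a regular 32-gon of circumradius 10.5 (area = (32/2)·10.500²·sin(360°/32) = 344.14 mm²); the cylinder at (-4, 6): section is a regular 32-gon, circumradius r=11 (area = (32/2)·11.000²·sin(360°/32) = 377.69 mm²); Combining (union): the regions partially overlap — summed areas 742.39 mm² minus the doubly-counted overlap 129.24 mm² gives 613.16 mm² — area = 613.16 mm². At z = 17.16: the sphere is not intersected at this z (|z−center|=13.660 > r=3.5); the 21×30 cube at (4.5, -1) contributes its full rectangle (area 630.00 mm²); the r=10.5 cylinder at (8.5, 5.5) contributes a regular 32-gon of circumradius 10.5 (area = (32/2)·10.500²·sin(360°/32) = 344.14 mm²); the r=11 cylinder at (-4, 6) gives a regular 32-gon of circumradius 11 (constant along its height) (area = (32/2)·11.000²·sin(360°/32) = 377.69 mm²); Taking the union: the regions partially overlap — summed areas 1351.83 mm² minus the doubly-counted overlap 324.90 mm² gives 1026.93 mm² — area = 1026.93 mm². Checking containment: at z = 17.16 the cross-section extends beyond the z = 5.88 cross-section by about 413.78 mm².

part overhangs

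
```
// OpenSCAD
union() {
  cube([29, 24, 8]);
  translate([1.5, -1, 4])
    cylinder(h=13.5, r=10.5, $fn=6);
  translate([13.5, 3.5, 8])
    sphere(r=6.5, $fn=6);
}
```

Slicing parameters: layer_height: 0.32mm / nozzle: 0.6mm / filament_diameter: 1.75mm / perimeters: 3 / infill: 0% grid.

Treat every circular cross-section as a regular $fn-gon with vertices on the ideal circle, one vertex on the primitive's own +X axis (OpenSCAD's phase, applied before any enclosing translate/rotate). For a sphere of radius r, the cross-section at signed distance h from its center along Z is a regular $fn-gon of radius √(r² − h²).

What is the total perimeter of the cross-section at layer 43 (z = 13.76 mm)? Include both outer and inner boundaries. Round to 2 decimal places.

81.07 mm

At z = 13.76 mm: the cube does not reach this height (z outside [0, 8]); the cylinder at (1.5, -1): section is a regular 6-gon, circumradius r=10.5 (perimeter = 2·6·10.500·sin(180°/6) = 63.00 mm); the r=6.5 sphere at (13.5, 3.5) slices to a regular 6-gon of circumradius 3.012 (√(r²−h²) with h=5.76 from center) (perimeter = 2·6·3.012·sin(180°/6) = 18.07 mm); Merging all regions: the 2 present regions are separate (no shared area or edge), so areas and boundary lengths simply add and each stays a separate island — boundary = 81.07 mm. Overall, the cross-section has 2 separate islands. Total boundary length (outer) = 81.07 mm.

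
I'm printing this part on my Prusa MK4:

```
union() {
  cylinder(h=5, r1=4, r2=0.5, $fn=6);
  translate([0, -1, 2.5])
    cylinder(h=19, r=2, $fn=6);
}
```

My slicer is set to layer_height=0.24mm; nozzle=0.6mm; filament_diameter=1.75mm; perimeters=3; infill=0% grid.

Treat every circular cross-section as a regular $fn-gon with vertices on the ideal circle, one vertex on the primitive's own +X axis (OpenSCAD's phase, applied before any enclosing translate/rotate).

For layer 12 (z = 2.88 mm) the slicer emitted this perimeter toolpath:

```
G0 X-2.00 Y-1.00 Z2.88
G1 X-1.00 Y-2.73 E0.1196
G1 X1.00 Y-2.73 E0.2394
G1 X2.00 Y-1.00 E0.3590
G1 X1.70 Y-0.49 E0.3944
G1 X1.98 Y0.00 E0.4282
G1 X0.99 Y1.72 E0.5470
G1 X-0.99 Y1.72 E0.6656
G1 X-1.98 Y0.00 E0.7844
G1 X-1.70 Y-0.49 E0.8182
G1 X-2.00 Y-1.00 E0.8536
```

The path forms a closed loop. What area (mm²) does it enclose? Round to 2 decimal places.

Apply the shoelace formula to the sequence of (X, Y) vertices; enclosed area = 13.99 mm².

13.99 mm²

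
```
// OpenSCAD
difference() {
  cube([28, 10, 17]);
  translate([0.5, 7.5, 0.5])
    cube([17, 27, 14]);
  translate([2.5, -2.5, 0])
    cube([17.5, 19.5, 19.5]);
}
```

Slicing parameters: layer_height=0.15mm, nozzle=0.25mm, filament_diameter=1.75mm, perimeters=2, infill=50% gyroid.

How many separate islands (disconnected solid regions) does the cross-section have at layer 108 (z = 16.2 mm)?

At z = 16.2 mm: the cube is present — its section is the full 28×10 rectangle; the cube at (0.5, 7.5) is absent (z outside [0.5, 14.5]); the cube at (2.5, -2.5) is present — its section is the full 17.5×19.5 rectangle; Subtracting the remaining from the first: starting from the 28×10 cube, the 17.5×19.5 cube at (2.5, -2.5) partially overlaps it — only the 175.00 mm² overlap (of its 341.25 mm²) is removed, clipping the outline — 2 connected regions. Overall, the cross-section has 2 separate islands. Island count = 2.

2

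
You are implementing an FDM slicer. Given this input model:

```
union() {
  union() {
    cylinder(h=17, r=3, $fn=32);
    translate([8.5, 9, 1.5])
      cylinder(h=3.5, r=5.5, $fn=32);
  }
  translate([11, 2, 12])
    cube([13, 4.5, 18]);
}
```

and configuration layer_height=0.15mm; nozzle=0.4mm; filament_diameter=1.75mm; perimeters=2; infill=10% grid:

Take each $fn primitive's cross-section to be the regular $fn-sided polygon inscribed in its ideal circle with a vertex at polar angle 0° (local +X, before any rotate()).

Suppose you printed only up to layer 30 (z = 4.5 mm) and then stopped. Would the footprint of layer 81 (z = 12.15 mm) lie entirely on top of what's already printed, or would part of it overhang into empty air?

Compare the two slices. At z = 4.5: the r=3 cylinder gives a regular 32-gon of circumradius 3 (constant along its height) (area = (32/2)·3.000²·sin(360°/32) = 28.09 mm²); the cylinder at (8.5, 9): section is a regular 32-gon, circumradius r=5.5 (area = (32/2)·5.500²·sin(360°/32) = 94.42 mm²); Combining (union): the 2 present regions are separate (no shared area or edge), so areas and boundary lengths simply add and each stays a separate island — area = 122.52 mm²; the cube at (11, 2) is not intersected at this z (z outside [12, 30]); Combining (union): only that combined region is present, so the union is just that shape — area = 122.52 mm². At z = 12.15: the r=3 cylinder gives a regular 32-gon of circumradius 3 (constant along its height) (area = (32/2)·3.000²·sin(360°/32) = 28.09 mm²); the cylinder at (8.5, 9) is not intersected at this z (z outside [1.5, 5]); Taking the union: only the r=3 cylinder is present, so the union is just that shape — area = 28.09 mm²; the cube at (11, 2) (footprint 13×4.5) is included at this height (area 58.50 mm²); Merging all regions: the 2 present regions are separate (no shared area or edge), so areas and boundary lengths simply add and each stays a separate island — area = 86.59 mm². Checking containment: at z = 12.15 the cross-section extends beyond the z = 4.5 cross-section by about 55.08 mm².

part overhangs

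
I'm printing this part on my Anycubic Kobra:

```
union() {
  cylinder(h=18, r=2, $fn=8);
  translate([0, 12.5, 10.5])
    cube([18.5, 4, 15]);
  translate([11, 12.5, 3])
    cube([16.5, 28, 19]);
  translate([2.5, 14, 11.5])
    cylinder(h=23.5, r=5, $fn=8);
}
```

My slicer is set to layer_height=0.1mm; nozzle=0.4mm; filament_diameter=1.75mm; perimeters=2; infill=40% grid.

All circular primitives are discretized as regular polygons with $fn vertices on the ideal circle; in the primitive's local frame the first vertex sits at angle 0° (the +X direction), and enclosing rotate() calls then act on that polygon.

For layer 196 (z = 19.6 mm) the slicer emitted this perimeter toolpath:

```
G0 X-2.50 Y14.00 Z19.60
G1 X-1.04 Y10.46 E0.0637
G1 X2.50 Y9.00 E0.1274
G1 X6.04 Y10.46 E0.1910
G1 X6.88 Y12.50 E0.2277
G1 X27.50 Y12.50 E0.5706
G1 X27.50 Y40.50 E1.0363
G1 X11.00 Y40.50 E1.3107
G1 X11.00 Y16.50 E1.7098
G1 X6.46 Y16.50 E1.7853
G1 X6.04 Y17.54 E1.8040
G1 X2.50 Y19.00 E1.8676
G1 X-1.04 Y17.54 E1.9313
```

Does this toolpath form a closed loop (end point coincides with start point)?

Start point (G0): (-2.50, 14.00). End point (last G1): the path does not return to the start — open.

no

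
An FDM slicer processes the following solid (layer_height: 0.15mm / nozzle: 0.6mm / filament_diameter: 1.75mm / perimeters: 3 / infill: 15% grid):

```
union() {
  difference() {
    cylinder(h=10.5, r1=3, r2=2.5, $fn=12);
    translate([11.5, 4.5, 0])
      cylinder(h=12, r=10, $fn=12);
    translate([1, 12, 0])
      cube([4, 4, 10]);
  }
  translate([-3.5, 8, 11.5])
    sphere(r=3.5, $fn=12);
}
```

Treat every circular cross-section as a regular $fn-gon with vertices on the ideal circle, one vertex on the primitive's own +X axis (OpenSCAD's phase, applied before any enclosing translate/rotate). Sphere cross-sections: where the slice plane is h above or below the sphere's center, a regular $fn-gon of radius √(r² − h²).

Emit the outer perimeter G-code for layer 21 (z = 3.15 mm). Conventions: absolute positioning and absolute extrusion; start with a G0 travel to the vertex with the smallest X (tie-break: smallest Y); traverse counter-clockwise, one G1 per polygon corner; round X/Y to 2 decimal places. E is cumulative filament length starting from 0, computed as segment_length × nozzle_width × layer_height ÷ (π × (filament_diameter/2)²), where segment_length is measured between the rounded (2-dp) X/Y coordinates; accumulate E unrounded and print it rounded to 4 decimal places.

G0 X-2.85 Y0.00 Z3.15
G1 X-2.47 Y-1.42 E0.0550
G1 X-1.43 Y-2.47 E0.1103
G1 X0.00 Y-2.85 E0.1657
G1 X1.43 Y-2.47 E0.2210
G1 X2.47 Y-1.43 E0.2761
G1 X2.78 Y-0.27 E0.3210
G1 X2.27 Y1.62 E0.3942
G1 X1.43 Y2.47 E0.4390
G1 X0.00 Y2.85 E0.4943
G1 X-1.42 Y2.47 E0.5493
G1 X-2.47 Y1.42 E0.6049
G1 X-2.85 Y0.00 E0.6599

At z = 3.15 mm: the cone contributes a regular 12-gon of circumradius 2.850 (interpolated between r1=3 and r2=2.5 at t=0.300); the cylinder at (11.5, 4.5): section is a regular 12-gon, circumradius r=10; the cube at (1, 12) is present — its section is the full 4×4 rectangle; Taking the first minus the rest: starting from the cone, the r=10 cylinder at (11.5, 4.5) partially overlaps it — only the 0.24 mm² overlap (of its 300.00 mm²) is removed, clipping the outline; the 4×4 cube at (1, 12) misses the remaining region (no effect) — 1 connected region; the sphere at (-3.5, 8) is absent (|z−center|=8.350 > r=3.5); Taking the union: only the result so far is present, so the union is just that shape — 1 connected region. The outline is a single polygon with 12 vertices. Extrusion per mm of travel: 0.6 × 0.15 / (π × 0.875²) = 0.037418. Accumulating E over each segment gives final E = 0.6599.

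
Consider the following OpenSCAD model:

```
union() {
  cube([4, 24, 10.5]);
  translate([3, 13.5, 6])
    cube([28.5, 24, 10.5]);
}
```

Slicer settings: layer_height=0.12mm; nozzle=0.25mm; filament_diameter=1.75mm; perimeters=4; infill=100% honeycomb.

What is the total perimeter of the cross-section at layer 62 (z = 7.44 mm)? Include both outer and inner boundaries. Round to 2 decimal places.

At z = 7.44 mm: the cube (footprint 4×24) is included at this height (perimeter 56.00 mm); the cube at (3, 13.5) is present — its section is the full 28.5×24 rectangle (perimeter 105.00 mm); Combining (union): the regions partially overlap (shared area 10.50 mm²), so the edge portions inside another operand are dropped and the merged outline is re-measured after clipping — boundary = 138.00 mm. Overall, the cross-section is a single solid region. Total boundary length (outer) = 138.00 mm.

138.00 mm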